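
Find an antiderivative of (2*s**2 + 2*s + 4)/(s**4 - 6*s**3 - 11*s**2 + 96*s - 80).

16*log(s - 5)/9 - 11*log(s - 4)/6 + 2*log(s - 1)/15 - 7*log(s + 4)/90 + C

Factor the denominator: (s - 5)*(s - 4)*(s - 1)*(s + 4).
Partial-fraction decomposition: -7/(90*(s + 4)) + 2/(15*(s - 1)) - 11/(6*(s - 4)) + 16/(9*(s - 5)).
Integrate each term: A/(s−a) contributes A·log|s−a|.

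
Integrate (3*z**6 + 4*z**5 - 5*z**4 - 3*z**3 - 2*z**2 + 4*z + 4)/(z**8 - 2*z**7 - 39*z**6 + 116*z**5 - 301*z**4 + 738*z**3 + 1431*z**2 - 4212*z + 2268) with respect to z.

1639*log(z - 6)/3510 - 2671*log(z - 3)/10800 + 221*log(z - 1)/57600 - log(z + 2)/5850 - 274621*log(z + 7)/2412800 - 9287*log(z**2 + 9)/169650 + 46567*atan(z/3)/1017900 - 1/(480*z - 480) + C

Factor the denominator: (z - 6)*(z - 3)*(z - 1)**2*(z + 2)*(z + 7)*(z**2 + 9).
Partial-fraction decomposition: -(37148*z - 46567)/(339300*(z**2 + 9)) - 274621/(2412800*(z + 7)) - 1/(5850*(z + 2)) + 221/(57600*(z - 1)) + 1/(480*(z - 1)**2) - 2671/(10800*(z - 3)) + 1639/(3510*(z - 6)).
Integrate each term; A/(z−a) gives A·log|z−a|; the (Bz+D)/(z²+p²) term gives a log and an atan.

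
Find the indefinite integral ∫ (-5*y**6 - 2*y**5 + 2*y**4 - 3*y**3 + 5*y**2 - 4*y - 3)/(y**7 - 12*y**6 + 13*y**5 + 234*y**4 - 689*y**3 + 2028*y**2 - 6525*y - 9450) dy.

-38617*log(y - 7)/696 + 5483*log(y - 6)/77 - 41699*log(y - 5)/2040 - log(y + 1)/1680 - 1031*log(y + 5)/2640 + 1067*log(y**2 + 9)/19720 - 5987*atan(y/3)/29580 + C

Factor the denominator: (y - 7)*(y - 6)*(y - 5)*(y + 1)*(y + 5)*(y**2 + 9).
Partial-fraction decomposition: (1067*y - 5987)/(9860*(y**2 + 9)) - 1031/(2640*(y + 5)) - 1/(1680*(y + 1)) - 41699/(2040*(y - 5)) + 5483/(77*(y - 6)) - 38617/(696*(y - 7)).
Integrate each term; A/(y−a) gives A·log|y−a|; the (By+D)/(y²+p²) term gives a log and an atan.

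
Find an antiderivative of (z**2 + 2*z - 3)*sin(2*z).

Use integration by parts with u = z**2 + 2*z - 3, dv = sin(2*z) dz, so v = -cos(2*z)/2.
Apply parts 2 times (tabular method): alternate signs, differentiate u down to 0, integrate dv up.

-z**2*cos(2*z)/2 + z*sin(2*z)/2 - z*cos(2*z) + sin(2*z)/2 + 7*cos(2*z)/4 + C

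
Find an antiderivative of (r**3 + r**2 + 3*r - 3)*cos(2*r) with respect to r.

r**3*sin(2*r)/2 + r**2*sin(2*r)/2 + 3*r**2*cos(2*r)/4 + 3*r*sin(2*r)/4 + r*cos(2*r)/2 - 7*sin(2*r)/4 + 3*cos(2*r)/8 + C

Use integration by parts with u = r**3 + r**2 + 3*r - 3, dv = cos(2*r) dr, so v = sin(2*r)/2.
Apply parts 3 times (tabular method): alternate signs, differentiate u down to 0, integrate dv up.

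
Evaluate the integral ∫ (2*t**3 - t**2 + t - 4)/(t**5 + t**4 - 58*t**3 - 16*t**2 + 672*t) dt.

Factor the denominator: t*(t - 6)*(t - 4)*(t + 4)*(t + 7).
Partial-fraction decomposition: -746/(3003*(t + 7)) + 19/(120*(t + 4)) - 7/(44*(t - 4)) + 199/(780*(t - 6)) - 1/(168*t).
Integrate each term: A/(t−a) contributes A·log|t−a|.

-log(t)/168 + 199*log(t - 6)/780 - 7*log(t - 4)/44 + 19*log(t + 4)/120 - 746*log(t + 7)/3003 + C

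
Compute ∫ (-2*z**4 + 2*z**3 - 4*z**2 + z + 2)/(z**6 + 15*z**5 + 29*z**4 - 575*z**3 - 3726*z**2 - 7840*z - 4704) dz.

Factor the denominator: (z - 7)*(z + 1)*(z + 4)**2*(z + 6)*(z + 7).
Partial-fraction decomposition: 5689/(756*(z + 7)) - 61/(5*(z + 6)) + 5114/(1089*(z + 4)) - 353/(99*(z + 4)**2) + 7/(2160*(z + 1)) - 331/(13552*(z - 7)).
Integrate each term; A/(z−a) gives A·log|z−a|; A/(z−a)² gives −A/(z−a).

-331*log(z - 7)/13552 + 7*log(z + 1)/2160 + 5114*log(z + 4)/1089 - 61*log(z + 6)/5 + 5689*log(z + 7)/756 + 353/(99*z + 396) + C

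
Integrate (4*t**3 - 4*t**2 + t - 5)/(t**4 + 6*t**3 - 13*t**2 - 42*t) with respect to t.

5*log(t)/42 + 7*log(t - 3)/15 - 11*log(t + 2)/10 + 158*log(t + 7)/35 + C

Factor the denominator: t*(t - 3)*(t + 2)*(t + 7).
Partial-fraction decomposition: 158/(35*(t + 7)) - 11/(10*(t + 2)) + 7/(15*(t - 3)) + 5/(42*t).
Integrate each term: A/(t−a) contributes A·log|t−a|.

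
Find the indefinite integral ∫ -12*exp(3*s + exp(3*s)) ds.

Let u = exp(3*s), so du = (3*exp(3*s)) ds.
Rewriting, the integral becomes -4·∫ e^u du = -4·e^u.
Substituting back, u = exp(3*s).

-4*exp(exp(3*s)) + C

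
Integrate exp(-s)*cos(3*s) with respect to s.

Let I denote the integral. Integrate by parts with u = cos(3*s), dv = exp(-s) ds, so v = -exp(-s): I = -exp(-s)*cos(3*s) − 3·∫ exp(-s)*sin(3*s) ds.
Apply parts again with u = sin(3*s), dv = exp(-s) ds: ∫ exp(-s)*sin(3*s) ds = -exp(-s)*sin(3*s) + 3·I. Substituting back brings back I: I = 3*exp(-s)*sin(3*s) - exp(-s)*cos(3*s) − 9·I.
Solving for I: (1 + 9)·I equals the remaining terms, so I = (1/10)·(3*exp(-s)*sin(3*s) - exp(-s)*cos(3*s)).

3*exp(-s)*sin(3*s)/10 - exp(-s)*cos(3*s)/10 + C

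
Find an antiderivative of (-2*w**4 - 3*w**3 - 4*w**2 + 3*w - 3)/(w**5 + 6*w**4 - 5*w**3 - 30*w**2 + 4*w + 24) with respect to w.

Factor the denominator: (w - 2)*(w - 1)*(w + 1)*(w + 2)*(w + 6).
Partial-fraction decomposition: -2109/(1120*(w + 6)) + 11/(16*(w + 2)) - 3/(10*(w + 1)) + 3/(14*(w - 1)) - 23/(32*(w - 2)).
Integrate each term: A/(w−a) contributes A·log|w−a|.

-23*log(w - 2)/32 + 3*log(w - 1)/14 - 3*log(w + 1)/10 + 11*log(w + 2)/16 - 2109*log(w + 6)/1120 + C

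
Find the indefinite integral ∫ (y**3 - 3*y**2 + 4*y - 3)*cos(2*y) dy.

y**3*sin(2*y)/2 - 3*y**2*sin(2*y)/2 + 3*y**2*cos(2*y)/4 + 5*y*sin(2*y)/4 - 3*y*cos(2*y)/2 - 3*sin(2*y)/4 + 5*cos(2*y)/8 + C

Use integration by parts with u = y**3 - 3*y**2 + 4*y - 3, dv = cos(2*y) dy, so v = sin(2*y)/2.
Apply parts 3 times (tabular method): alternate signs, differentiate u down to 0, integrate dv up.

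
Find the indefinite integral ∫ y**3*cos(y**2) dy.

Let u = y², du = 2y dy; rewrite as (1/2)∫ u^1·cos(1u) du.
Now integrate by parts 1 time.

y**2*sin(y**2)/2 + cos(y**2)/2 + C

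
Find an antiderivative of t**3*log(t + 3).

t**4*log(t + 3)/4 - t**4/16 + t**3/4 - 9*t**2/8 + 27*t/4 - 81*log(t + 3)/4 + C

Use integration by parts with u = log(t + 3), dv = t**3 dt.
Then du = 1/(t + 3) dt and v = t**4/4.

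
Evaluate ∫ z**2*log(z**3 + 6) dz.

Let u = z**3 + 6, so du = (3*z**2) dz.
The integral becomes (1/3)·∫ log(u) du; integrate by parts with u′=log(u), dv′=du.

z**3*log(z**3 + 6)/3 - z**3/3 + 2*log(z**3 + 6) + C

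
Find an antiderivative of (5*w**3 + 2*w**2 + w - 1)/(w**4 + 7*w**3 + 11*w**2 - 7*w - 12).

Factor the denominator: (w - 1)*(w + 1)*(w + 3)*(w + 4).
Partial-fraction decomposition: 293/(15*(w + 4)) - 121/(8*(w + 3)) + 5/(12*(w + 1)) + 7/(40*(w - 1)).
Integrate each term: A/(w−a) contributes A·log|w−a|.

7*log(w - 1)/40 + 5*log(w + 1)/12 - 121*log(w + 3)/8 + 293*log(w + 4)/15 + C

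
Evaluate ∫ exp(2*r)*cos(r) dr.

Let I denote the integral. Integrate by parts with u = cos(r), dv = exp(2*r) dr, so v = exp(2*r)/2: I = exp(2*r)*cos(r)/2 + (1/2)·∫ exp(2*r)*sin(r) dr.
Apply parts again with u = sin(r), dv = exp(2*r) dr: ∫ exp(2*r)*sin(r) dr = exp(2*r)*sin(r)/2 − (1/2)·I. Substituting back brings back I: I = exp(2*r)*sin(r)/4 + exp(2*r)*cos(r)/2 − (1/4)·I.
Solving for I: (1 + 1/4)·I equals the remaining terms, so I = (4/5)·(exp(2*r)*sin(r)/4 + exp(2*r)*cos(r)/2).

exp(2*r)*sin(r)/5 + 2*exp(2*r)*cos(r)/5 + C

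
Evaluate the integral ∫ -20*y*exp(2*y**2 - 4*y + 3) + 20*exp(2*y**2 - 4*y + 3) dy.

Let u = 2*y**2 - 4*y + 3, so du = (4*y - 4) dy.
Rewriting, the integral becomes -5·∫ e^u du = -5·e^u.
Substituting back, u = 2*y**2 - 4*y + 3.

-5*exp(2*y**2 - 4*y + 3) + C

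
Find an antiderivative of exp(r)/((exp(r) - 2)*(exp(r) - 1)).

Let u = e^r, du = e^r dr.
The integral becomes ∫ du/((u-2)(u-1)); decompose into partial fractions.

log(exp(r) - 2) - log(exp(r) - 1) + C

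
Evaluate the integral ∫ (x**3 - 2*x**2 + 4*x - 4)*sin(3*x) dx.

Use integration by parts with u = x**3 - 2*x**2 + 4*x - 4, dv = sin(3*x) dx, so v = -cos(3*x)/3.
Apply parts 3 times (tabular method): alternate signs, differentiate u down to 0, integrate dv up.

-x**3*cos(3*x)/3 + x**2*sin(3*x)/3 + 2*x**2*cos(3*x)/3 - 4*x*sin(3*x)/9 - 10*x*cos(3*x)/9 + 10*sin(3*x)/27 + 32*cos(3*x)/27 + C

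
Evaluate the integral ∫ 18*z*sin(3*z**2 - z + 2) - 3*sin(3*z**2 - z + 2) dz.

Let u = 3*z**2 - z + 2, so du = (6*z - 1) dz.
Rewriting, the integral becomes 3·∫ sin(u) du = 3·-cos(u).
Substituting back, u = 3*z**2 - z + 2.

-3*cos(3*z**2 - z + 2) + C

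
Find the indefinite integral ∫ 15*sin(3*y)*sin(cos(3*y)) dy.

Let u = cos(3*y), so du = (-3*sin(3*y)) dy.
Rewriting, the integral becomes -5·∫ sin(u) du = -5·-cos(u).
Substituting back, u = cos(3*y).

5*cos(cos(3*y)) + C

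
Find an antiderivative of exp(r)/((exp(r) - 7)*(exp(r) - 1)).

log(exp(r) - 7)/6 - log(exp(r) - 1)/6 + C

Let u = e^r, du = e^r dr.
The integral becomes ∫ du/((u-1)(u-7)); decompose into partial fractions.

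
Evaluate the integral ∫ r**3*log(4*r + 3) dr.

Use integration by parts with u = log(4*r + 3), dv = r**3 dr.
Then du = 4/(4*r + 3) dr and v = r**4/4.

r**4*log(4*r + 3)/4 - r**4/16 + r**3/16 - 9*r**2/128 + 27*r/256 - 81*log(4*r + 3)/1024 + C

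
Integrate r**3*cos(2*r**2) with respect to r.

r**2*sin(2*r**2)/4 + cos(2*r**2)/8 + C

Let u = r², du = 2r dr; rewrite as (1/2)∫ u^1·cos(2u) du.
Now integrate by parts 1 time.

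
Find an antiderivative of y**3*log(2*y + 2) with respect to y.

Use integration by parts with u = log(2*y + 2), dv = y**3 dy.
Then du = 2/(2*y + 2) dy and v = y**4/4.

y**4*log(2*y + 2)/4 - y**4/16 + y**3/12 - y**2/8 + y/4 - log(y + 1)/4 + C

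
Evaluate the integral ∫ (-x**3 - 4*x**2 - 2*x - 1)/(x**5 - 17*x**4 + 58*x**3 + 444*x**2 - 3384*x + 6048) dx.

-554*log(x - 7)/39 + 3761*log(x - 6)/288 + 137*log(x - 4)/120 + 83*log(x + 6)/18720 - 373/(24*x - 144) + C

Factor the denominator: (x - 7)*(x - 6)**2*(x - 4)*(x + 6).
Partial-fraction decomposition: 83/(18720*(x + 6)) + 137/(120*(x - 4)) + 3761/(288*(x - 6)) + 373/(24*(x - 6)**2) - 554/(39*(x - 7)).
Integrate each term; A/(x−a) gives A·log|x−a|; A/(x−a)² gives −A/(x−a).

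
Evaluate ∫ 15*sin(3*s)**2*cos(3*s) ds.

Let u = sin(3*s), so du = (3*cos(3*s)) ds.
Rewriting, the integral becomes 5·∫ u^2 du = 5·u^3/3.
Substituting back, u = sin(3*s).

5*sin(3*s)**3/3 + C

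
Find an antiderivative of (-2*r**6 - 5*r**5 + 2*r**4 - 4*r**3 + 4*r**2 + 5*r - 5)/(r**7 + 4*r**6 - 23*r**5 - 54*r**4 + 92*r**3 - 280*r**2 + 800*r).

Factor the denominator: r*(r - 4)*(r - 2)*(r + 5)**2*(r**2 + 4).
Partial-fraction decomposition: -(16333*r + 7162)/(134560*(r**2 + 4)) - 17379563/(16689645*(r + 5)) + 2761/(1827*(r + 5)**2) + 267/(1568*(r - 2)) - 12977/(12960*(r - 4)) - 1/(160*r).
Integrate each term; A/(r−a) gives A·log|r−a|; the (Br+D)/(r²+p²) term gives a log and an atan.

-log(r)/160 - 12977*log(r - 4)/12960 + 267*log(r - 2)/1568 - 17379563*log(r + 5)/16689645 - 16333*log(r**2 + 4)/269120 - 3581*atan(r/2)/134560 - 2761/(1827*r + 9135) + C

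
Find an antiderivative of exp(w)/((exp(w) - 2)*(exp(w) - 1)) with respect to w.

log(exp(w) - 2) - log(exp(w) - 1) + C

Let u = e^w, du = e^w dw.
The integral becomes ∫ du/((u-2)(u-1)); decompose into partial fractions.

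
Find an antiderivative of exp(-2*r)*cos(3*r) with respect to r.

Let I denote the integral. Integrate by parts with u = cos(3*r), dv = exp(-2*r) dr, so v = -exp(-2*r)/2: I = -exp(-2*r)*cos(3*r)/2 − (3/2)·∫ exp(-2*r)*sin(3*r) dr.
Apply parts again with u = sin(3*r), dv = exp(-2*r) dr: ∫ exp(-2*r)*sin(3*r) dr = -exp(-2*r)*sin(3*r)/2 + (3/2)·I. Substituting back brings back I: I = 3*exp(-2*r)*sin(3*r)/4 - exp(-2*r)*cos(3*r)/2 − (9/4)·I.
Solving for I: (1 + 9/4)·I equals the remaining terms, so I = (4/13)·(3*exp(-2*r)*sin(3*r)/4 - exp(-2*r)*cos(3*r)/2).

3*exp(-2*r)*sin(3*r)/13 - 2*exp(-2*r)*cos(3*r)/13 + C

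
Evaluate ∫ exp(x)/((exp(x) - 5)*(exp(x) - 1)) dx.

Let u = e^x, du = e^x dx.
The integral becomes ∫ du/((u-1)(u-5)); decompose into partial fractions.

log(exp(x) - 5)/4 - log(exp(x) - 1)/4 + C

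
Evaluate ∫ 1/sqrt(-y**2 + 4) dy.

asin(y/2) + C

Substitute y = 2·sin(θ), so dy = 2·cos(θ) dθ and the radical becomes sqrt(-y**2 + 4) = 2·cos(θ) by the Pythagorean identity.
Integrate the resulting trig expression in θ, then back-substitute θ = asin(y/2), sin(θ) = y/2, cos(θ) = sqrt(-y**2 + 4)/2 (absorbing any constant into C).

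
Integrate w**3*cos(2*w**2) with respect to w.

w**2*sin(2*w**2)/4 + cos(2*w**2)/8 + C

Let u = w², du = 2w dw; rewrite as (1/2)∫ u^1·cos(2u) du.
Now integrate by parts 1 time.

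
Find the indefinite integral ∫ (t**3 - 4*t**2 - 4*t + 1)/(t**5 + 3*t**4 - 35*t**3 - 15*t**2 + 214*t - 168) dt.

Factor the denominator: (t - 4)*(t - 2)*(t - 1)*(t + 3)*(t + 7).
Partial-fraction decomposition: -85/(528*(t + 7)) + 5/(56*(t + 3)) - 1/(16*(t - 1)) + 1/(6*(t - 2)) - 5/(154*(t - 4)).
Integrate each term: A/(t−a) contributes A·log|t−a|.

-5*log(t - 4)/154 + log(t - 2)/6 - log(t - 1)/16 + 5*log(t + 3)/56 - 85*log(t + 7)/528 + C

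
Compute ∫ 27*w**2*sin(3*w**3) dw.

-3*cos(3*w**3) + C

Let u = 3*w**3, so du = (9*w**2) dw.
Rewriting, the integral becomes 3·∫ sin(u) du = 3·-cos(u).
Substituting back, u = 3*w**3.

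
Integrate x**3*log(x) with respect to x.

Use integration by parts with u = log(x), dv = x**3 dx.
Then du = 1/x dx and v = x**4/4.

x**4*log(x)/4 - x**4/16 + C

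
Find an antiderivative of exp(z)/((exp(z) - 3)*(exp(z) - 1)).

log(exp(z) - 3)/2 - log(exp(z) - 1)/2 + C

Let u = e^z, du = e^z dz.
The integral becomes ∫ du/((u-1)(u-3)); decompose into partial fractions.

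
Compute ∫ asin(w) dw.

Use integration by parts with u = arcsin(w), dv = dw.
Then du = 1/sqrt(-w**2 + 1) dw.

w*asin(w) + sqrt(-w**2 + 1) + C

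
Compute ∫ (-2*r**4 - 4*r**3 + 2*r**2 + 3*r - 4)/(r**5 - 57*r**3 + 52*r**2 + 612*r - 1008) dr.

-337*log(r - 6)/156 + 247*log(r - 3)/210 - log(r - 2)/4 + 4*log(r + 4)/21 - 373*log(r + 7)/390 + C

Factor the denominator: (r - 6)*(r - 3)*(r - 2)*(r + 4)*(r + 7).
Partial-fraction decomposition: -373/(390*(r + 7)) + 4/(21*(r + 4)) - 1/(4*(r - 2)) + 247/(210*(r - 3)) - 337/(156*(r - 6)).
Integrate each term: A/(r−a) contributes A·log|r−a|.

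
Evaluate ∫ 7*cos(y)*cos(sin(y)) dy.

Let u = sin(y), so du = (cos(y)) dy.
Rewriting, the integral becomes 7·∫ cos(u) du = 7·sin(u).
Substituting back, u = sin(y).

7*sin(sin(y)) + C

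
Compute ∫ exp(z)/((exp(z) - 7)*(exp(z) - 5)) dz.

log(exp(z) - 7)/2 - log(exp(z) - 5)/2 + C

Let u = e^z, du = e^z dz.
The integral becomes ∫ du/((u-5)(u-7)); decompose into partial fractions.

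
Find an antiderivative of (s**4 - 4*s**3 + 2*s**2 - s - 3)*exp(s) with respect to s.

Use integration by parts with u = s**4 - 4*s**3 + 2*s**2 - s - 3, dv = exp(s) ds, so v = exp(s).
Apply parts 4 times (tabular method): alternate signs, differentiate u down to 0, integrate dv up.

(s**4 - 8*s**3 + 26*s**2 - 53*s + 50)*exp(s) + C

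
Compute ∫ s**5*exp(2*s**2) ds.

Let u = s², du = 2s ds; rewrite as (1/2)∫ u^2·exp(2u) du.
Now integrate by parts 2 times.

(2*s**4 - 2*s**2 + 1)*exp(2*s**2)/8 + C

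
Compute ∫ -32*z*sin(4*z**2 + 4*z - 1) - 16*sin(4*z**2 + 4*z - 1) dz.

Let u = 4*z**2 + 4*z - 1, so du = (8*z + 4) dz.
Rewriting, the integral becomes -4·∫ sin(u) du = -4·-cos(u).
Substituting back, u = 4*z**2 + 4*z - 1.

4*cos(4*z**2 + 4*z - 1) + C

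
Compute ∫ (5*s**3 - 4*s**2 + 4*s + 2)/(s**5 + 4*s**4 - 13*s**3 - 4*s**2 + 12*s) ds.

log(s)/6 + 17*log(s - 2)/24 - log(s - 1)/2 + 11*log(s + 1)/30 - 89*log(s + 6)/120 + C

Factor the denominator: s*(s - 2)*(s - 1)*(s + 1)*(s + 6).
Partial-fraction decomposition: -89/(120*(s + 6)) + 11/(30*(s + 1)) - 1/(2*(s - 1)) + 17/(24*(s - 2)) + 1/(6*s).
Integrate each term: A/(s−a) contributes A·log|s−a|.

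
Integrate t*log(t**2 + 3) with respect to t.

Let u = t**2 + 3, so du = (2*t) dt.
The integral becomes (1/2)·∫ log(u) du; integrate by parts with u′=log(u), dv′=du.

t**2*log(t**2 + 3)/2 - t**2/2 + 3*log(t**2 + 3)/2 + C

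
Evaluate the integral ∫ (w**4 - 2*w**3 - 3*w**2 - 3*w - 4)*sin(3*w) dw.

-w**4*cos(3*w)/3 + 4*w**3*sin(3*w)/9 + 2*w**3*cos(3*w)/3 - 2*w**2*sin(3*w)/3 + 13*w**2*cos(3*w)/9 - 26*w*sin(3*w)/27 + 5*w*cos(3*w)/9 - 5*sin(3*w)/27 + 82*cos(3*w)/81 + C

Use integration by parts with u = w**4 - 2*w**3 - 3*w**2 - 3*w - 4, dv = sin(3*w) dw, so v = -cos(3*w)/3.
Apply parts 4 times (tabular method): alternate signs, differentiate u down to 0, integrate dv up.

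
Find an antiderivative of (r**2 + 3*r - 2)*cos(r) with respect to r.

Use integration by parts with u = r**2 + 3*r - 2, dv = cos(r) dr, so v = sin(r).
Apply parts 2 times (tabular method): alternate signs, differentiate u down to 0, integrate dv up.

r**2*sin(r) + 3*r*sin(r) + 2*r*cos(r) - 4*sin(r) + 3*cos(r) + C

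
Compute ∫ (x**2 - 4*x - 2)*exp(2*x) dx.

(2*x**2 - 10*x + 1)*exp(2*x)/4 + C

Use integration by parts with u = x**2 - 4*x - 2, dv = exp(2*x) dx, so v = exp(2*x)/2.
Apply parts 2 times (tabular method): alternate signs, differentiate u down to 0, integrate dv up.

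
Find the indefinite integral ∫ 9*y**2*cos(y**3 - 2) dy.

Let u = y**3 - 2, so du = (3*y**2) dy.
Rewriting, the integral becomes 3·∫ cos(u) du = 3·sin(u).
Substituting back, u = y**3 - 2.

3*sin(y**3 - 2) + C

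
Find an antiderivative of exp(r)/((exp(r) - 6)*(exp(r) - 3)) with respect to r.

log(exp(r) - 6)/3 - log(exp(r) - 3)/3 + C

Let u = e^r, du = e^r dr.
The integral becomes ∫ du/((u-6)(u-3)); decompose into partial fractions.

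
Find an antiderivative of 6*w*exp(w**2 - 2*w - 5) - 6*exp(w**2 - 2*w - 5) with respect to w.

3*exp(w**2 - 2*w - 5) + C

Let u = w**2 - 2*w - 5, so du = (2*w - 2) dw.
Rewriting, the integral becomes 3·∫ e^u du = 3·e^u.
Substituting back, u = w**2 - 2*w - 5.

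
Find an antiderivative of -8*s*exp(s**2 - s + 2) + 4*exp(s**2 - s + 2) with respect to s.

Let u = s**2 - s + 2, so du = (2*s - 1) ds.
Rewriting, the integral becomes -4·∫ e^u du = -4·e^u.
Substituting back, u = s**2 - s + 2.

-4*exp(s**2 - s + 2) + C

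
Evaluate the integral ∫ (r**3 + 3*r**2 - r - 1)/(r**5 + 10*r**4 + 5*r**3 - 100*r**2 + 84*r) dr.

-log(r)/84 + 17*log(r - 2)/144 - log(r - 1)/28 + 103*log(r + 6)/336 - 95*log(r + 7)/252 + C

Factor the denominator: r*(r - 2)*(r - 1)*(r + 6)*(r + 7).
Partial-fraction decomposition: -95/(252*(r + 7)) + 103/(336*(r + 6)) - 1/(28*(r - 1)) + 17/(144*(r - 2)) - 1/(84*r).
Integrate each term: A/(r−a) contributes A·log|r−a|.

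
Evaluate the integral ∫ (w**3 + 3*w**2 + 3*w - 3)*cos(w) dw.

Use integration by parts with u = w**3 + 3*w**2 + 3*w - 3, dv = cos(w) dw, so v = sin(w).
Apply parts 3 times (tabular method): alternate signs, differentiate u down to 0, integrate dv up.

w**3*sin(w) + 3*w**2*sin(w) + 3*w**2*cos(w) - 3*w*sin(w) + 6*w*cos(w) - 9*sin(w) - 3*cos(w) + C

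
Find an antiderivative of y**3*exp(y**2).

(y**2 - 1)*exp(y**2)/2 + C

Let u = y², du = 2y dy; rewrite as (1/2)∫ u^1·exp(1u) du.
Now integrate by parts 1 time.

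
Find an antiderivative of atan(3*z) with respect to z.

z*atan(3*z) - log(9*z**2 + 1)/6 + C

Use integration by parts with u = arctan(3*z), dv = dz.
Then du = 3/(9*z**2 + 1) dz.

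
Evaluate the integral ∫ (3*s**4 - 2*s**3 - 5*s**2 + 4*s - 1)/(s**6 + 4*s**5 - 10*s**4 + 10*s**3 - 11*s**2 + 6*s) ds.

-log(s)/6 + 15*log(s - 1)/98 - 4115*log(s + 6)/10878 + 29*log(s**2 + 1)/148 + 24*atan(s)/37 + 1/(14*s - 14) + C

Factor the denominator: s*(s - 1)**2*(s + 6)*(s**2 + 1).
Partial-fraction decomposition: (29*s + 48)/(74*(s**2 + 1)) - 4115/(10878*(s + 6)) + 15/(98*(s - 1)) - 1/(14*(s - 1)**2) - 1/(6*s).
Integrate each term; A/(s−a) gives A·log|s−a|; the (Bs+D)/(s²+p²) term gives a log and an atan.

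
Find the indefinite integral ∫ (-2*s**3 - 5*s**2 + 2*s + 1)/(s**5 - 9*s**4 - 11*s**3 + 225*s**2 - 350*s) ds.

Factor the denominator: s*(s - 7)*(s - 5)*(s - 2)*(s + 5).
Partial-fraction decomposition: 29/(1050*(s + 5)) - 31/(210*(s - 2)) + 91/(75*(s - 5)) - 229/(210*(s - 7)) - 1/(350*s).
Integrate each term: A/(s−a) contributes A·log|s−a|.

-log(s)/350 - 229*log(s - 7)/210 + 91*log(s - 5)/75 - 31*log(s - 2)/210 + 29*log(s + 5)/1050 + C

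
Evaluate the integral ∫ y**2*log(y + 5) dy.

Use integration by parts with u = log(y + 5), dv = y**2 dy.
Then du = 1/(y + 5) dy and v = y**3/3.

y**3*log(y + 5)/3 - y**3/9 + 5*y**2/6 - 25*y/3 + 125*log(y + 5)/3 + C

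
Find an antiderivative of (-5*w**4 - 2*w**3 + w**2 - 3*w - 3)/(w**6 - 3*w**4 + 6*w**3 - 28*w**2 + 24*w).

Factor the denominator: w*(w - 2)*(w - 1)*(w + 3)*(w**2 + 4).
Partial-fraction decomposition: (371*w - 1854)/(1040*(w**2 + 4)) + 28/(65*(w + 3)) + 3/(5*(w - 1)) - 101/(80*(w - 2)) - 1/(8*w).
Integrate each term; A/(w−a) gives A·log|w−a|; the (Bw+D)/(w²+p²) term gives a log and an atan.

-log(w)/8 - 101*log(w - 2)/80 + 3*log(w - 1)/5 + 28*log(w + 3)/65 + 371*log(w**2 + 4)/2080 - 927*atan(w/2)/1040 + C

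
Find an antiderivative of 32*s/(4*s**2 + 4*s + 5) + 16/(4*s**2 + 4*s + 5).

Let u = 4*s**2 + 4*s + 5, so du = (8*s + 4) ds.
Rewriting, the integral becomes 4·∫ 1/u du = 4·log(u).
Substituting back, u = 4*s**2 + 4*s + 5.

4*log(4*s**2 + 4*s + 5) + C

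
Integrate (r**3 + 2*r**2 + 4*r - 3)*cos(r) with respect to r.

Use integration by parts with u = r**3 + 2*r**2 + 4*r - 3, dv = cos(r) dr, so v = sin(r).
Apply parts 3 times (tabular method): alternate signs, differentiate u down to 0, integrate dv up.

r**3*sin(r) + 2*r**2*sin(r) + 3*r**2*cos(r) - 2*r*sin(r) + 4*r*cos(r) - 7*sin(r) - 2*cos(r) + C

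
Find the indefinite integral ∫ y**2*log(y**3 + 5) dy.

y**3*log(y**3 + 5)/3 - y**3/3 + 5*log(y**3 + 5)/3 + C

Let u = y**3 + 5, so du = (3*y**2) dy.
The integral becomes (1/3)·∫ log(u) du; integrate by parts with u′=log(u), dv′=du.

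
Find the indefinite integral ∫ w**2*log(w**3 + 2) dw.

Let u = w**3 + 2, so du = (3*w**2) dw.
The integral becomes (1/3)·∫ log(u) du; integrate by parts with u′=log(u), dv′=du.

w**3*log(w**3 + 2)/3 - w**3/3 + 2*log(w**3 + 2)/3 + C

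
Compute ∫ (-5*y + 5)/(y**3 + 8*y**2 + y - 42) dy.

Factor the denominator: (y - 2)*(y + 3)*(y + 7).
Partial-fraction decomposition: 10/(9*(y + 7)) - 1/(y + 3) - 1/(9*(y - 2)).
Integrate each term: A/(y−a) contributes A·log|y−a|.

-log(y - 2)/9 - log(y + 3) + 10*log(y + 7)/9 + C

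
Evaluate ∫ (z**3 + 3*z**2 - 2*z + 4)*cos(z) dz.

Use integration by parts with u = z**3 + 3*z**2 - 2*z + 4, dv = cos(z) dz, so v = sin(z).
Apply parts 3 times (tabular method): alternate signs, differentiate u down to 0, integrate dv up.

z**3*sin(z) + 3*z**2*sin(z) + 3*z**2*cos(z) - 8*z*sin(z) + 6*z*cos(z) - 2*sin(z) - 8*cos(z) + C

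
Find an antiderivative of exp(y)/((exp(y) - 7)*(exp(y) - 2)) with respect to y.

Let u = e^y, du = e^y dy.
The integral becomes ∫ du/((u-2)(u-7)); decompose into partial fractions.

log(exp(y) - 7)/5 - log(exp(y) - 2)/5 + C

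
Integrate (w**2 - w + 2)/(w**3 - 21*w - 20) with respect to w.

Factor the denominator: (w - 5)*(w + 1)*(w + 4).
Partial-fraction decomposition: 22/(27*(w + 4)) - 2/(9*(w + 1)) + 11/(27*(w - 5)).
Integrate each term: A/(w−a) contributes A·log|w−a|.

11*log(w - 5)/27 - 2*log(w + 1)/9 + 22*log(w + 4)/27 + C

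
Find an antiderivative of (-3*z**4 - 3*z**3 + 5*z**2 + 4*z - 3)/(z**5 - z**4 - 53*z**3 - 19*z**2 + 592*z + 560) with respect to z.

Factor the denominator: (z - 7)*(z - 4)*(z + 1)*(z + 4)*(z + 5).
Partial-fraction decomposition: -233/(72*(z + 5)) + 515/(264*(z + 4)) - 1/(240*(z + 1)) + 289/(360*(z - 4)) - 1327/(528*(z - 7)).
Integrate each term: A/(z−a) contributes A·log|z−a|.

-1327*log(z - 7)/528 + 289*log(z - 4)/360 - log(z + 1)/240 + 515*log(z + 4)/264 - 233*log(z + 5)/72 + C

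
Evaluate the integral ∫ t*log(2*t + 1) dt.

Use integration by parts with u = log(2*t + 1), dv = t dt.
Then du = 2/(2*t + 1) dt and v = t**2/2.

t**2*log(2*t + 1)/2 - t**2/4 + t/4 - log(2*t + 1)/8 + C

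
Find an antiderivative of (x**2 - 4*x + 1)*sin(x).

Use integration by parts with u = x**2 - 4*x + 1, dv = sin(x) dx, so v = -cos(x).
Apply parts 2 times (tabular method): alternate signs, differentiate u down to 0, integrate dv up.

-x**2*cos(x) + 2*x*sin(x) + 4*x*cos(x) - 4*sin(x) + cos(x) + C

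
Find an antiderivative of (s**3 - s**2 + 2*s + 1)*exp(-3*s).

(-3*s**3 - 6*s - 5)*exp(-3*s)/9 + C

Use integration by parts with u = s**3 - s**2 + 2*s + 1, dv = exp(-3*s) ds, so v = -exp(-3*s)/3.
Apply parts 3 times (tabular method): alternate signs, differentiate u down to 0, integrate dv up.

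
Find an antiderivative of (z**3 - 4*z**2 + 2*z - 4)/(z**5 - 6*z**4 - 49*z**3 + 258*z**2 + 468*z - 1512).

157*log(z - 7)/650 - 5*log(z - 6)/27 - log(z - 2)/100 + 73*log(z + 3)/1350 - 47*log(z + 6)/468 + C

Factor the denominator: (z - 7)*(z - 6)*(z - 2)*(z + 3)*(z + 6).
Partial-fraction decomposition: -47/(468*(z + 6)) + 73/(1350*(z + 3)) - 1/(100*(z - 2)) - 5/(27*(z - 6)) + 157/(650*(z - 7)).
Integrate each term: A/(z−a) contributes A·log|z−a|.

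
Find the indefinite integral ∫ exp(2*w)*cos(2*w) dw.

exp(2*w)*sin(2*w)/4 + exp(2*w)*cos(2*w)/4 + C

Let I denote the integral. Integrate by parts with u = cos(2*w), dv = exp(2*w) dw, so v = exp(2*w)/2: I = exp(2*w)*cos(2*w)/2 + ∫ exp(2*w)*sin(2*w) dw.
Apply parts again with u = sin(2*w), dv = exp(2*w) dw: ∫ exp(2*w)*sin(2*w) dw = exp(2*w)*sin(2*w)/2 − I. Substituting back brings back I: I = exp(2*w)*sin(2*w)/2 + exp(2*w)*cos(2*w)/2 − I.
Solving for I: (1 + 1)·I equals the remaining terms, so I = (1/2)·(exp(2*w)*sin(2*w)/2 + exp(2*w)*cos(2*w)/2).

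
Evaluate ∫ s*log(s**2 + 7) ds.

Let u = s**2 + 7, so du = (2*s) ds.
The integral becomes (1/2)·∫ log(u) du; integrate by parts with u′=log(u), dv′=du.

s**2*log(s**2 + 7)/2 - s**2/2 + 7*log(s**2 + 7)/2 + C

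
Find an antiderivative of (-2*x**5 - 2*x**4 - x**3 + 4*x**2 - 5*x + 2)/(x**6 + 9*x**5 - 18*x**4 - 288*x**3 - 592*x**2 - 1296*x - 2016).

-4561*log(x - 6)/12480 - 17*log(x + 2)/320 + 1669*log(x + 6)/240 - 29388*log(x + 7)/3445 - 21*log(x**2 + 4)/8480 + 103*atan(x/2)/2120 + C

Factor the denominator: (x - 6)*(x + 2)*(x + 6)*(x + 7)*(x**2 + 4).
Partial-fraction decomposition: -(21*x - 412)/(4240*(x**2 + 4)) - 29388/(3445*(x + 7)) + 1669/(240*(x + 6)) - 17/(320*(x + 2)) - 4561/(12480*(x - 6)).
Integrate each term; A/(x−a) gives A·log|x−a|; the (Bx+D)/(x²+p²) term gives a log and an atan.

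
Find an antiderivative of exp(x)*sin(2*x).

exp(x)*sin(2*x)/5 - 2*exp(x)*cos(2*x)/5 + C

Let I denote the integral. Integrate by parts with u = sin(2*x), dv = exp(x) dx, so v = exp(x): I = exp(x)*sin(2*x) − 2·∫ exp(x)*cos(2*x) dx.
Apply parts again with u = cos(2*x), dv = exp(x) dx: ∫ exp(x)*cos(2*x) dx = exp(x)*cos(2*x) + 2·I. Substituting back brings back I: I = exp(x)*sin(2*x) - 2*exp(x)*cos(2*x) − 4·I.
Solving for I: (1 + 4)·I equals the remaining terms, so I = (1/5)·(exp(x)*sin(2*x) - 2*exp(x)*cos(2*x)).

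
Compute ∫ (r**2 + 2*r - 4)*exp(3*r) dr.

Use integration by parts with u = r**2 + 2*r - 4, dv = exp(3*r) dr, so v = exp(3*r)/3.
Apply parts 2 times (tabular method): alternate signs, differentiate u down to 0, integrate dv up.

(9*r**2 + 12*r - 40)*exp(3*r)/27 + C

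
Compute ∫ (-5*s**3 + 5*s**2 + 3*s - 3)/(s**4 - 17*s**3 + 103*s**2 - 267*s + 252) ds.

-121*log(s - 7)/4 + 77*log(s - 4) - 207*log(s - 3)/4 + 21/(s - 3) + C

Factor the denominator: (s - 7)*(s - 4)*(s - 3)**2.
Partial-fraction decomposition: -207/(4*(s - 3)) - 21/(s - 3)**2 + 77/(s - 4) - 121/(4*(s - 7)).
Integrate each term; A/(s−a) gives A·log|s−a|; A/(s−a)² gives −A/(s−a).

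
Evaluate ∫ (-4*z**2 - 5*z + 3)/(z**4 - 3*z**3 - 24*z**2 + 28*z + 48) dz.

Factor the denominator: (z - 6)*(z - 2)*(z + 1)*(z + 4).
Partial-fraction decomposition: 41/(180*(z + 4)) + 4/(63*(z + 1)) + 23/(72*(z - 2)) - 171/(280*(z - 6)).
Integrate each term: A/(z−a) contributes A·log|z−a|.

-171*log(z - 6)/280 + 23*log(z - 2)/72 + 4*log(z + 1)/63 + 41*log(z + 4)/180 + C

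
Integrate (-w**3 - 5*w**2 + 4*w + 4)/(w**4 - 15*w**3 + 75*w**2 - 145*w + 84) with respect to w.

Factor the denominator: (w - 7)*(w - 4)*(w - 3)*(w - 1).
Partial-fraction decomposition: -1/(18*(w - 1)) - 7/(w - 3) + 124/(9*(w - 4)) - 139/(18*(w - 7)).
Integrate each term: A/(w−a) contributes A·log|w−a|.

-139*log(w - 7)/18 + 124*log(w - 4)/9 - 7*log(w - 3) - log(w - 1)/18 + C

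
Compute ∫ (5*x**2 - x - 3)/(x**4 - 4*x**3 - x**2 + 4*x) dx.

Factor the denominator: x*(x - 4)*(x - 1)*(x + 1).
Partial-fraction decomposition: -3/(10*(x + 1)) - 1/(6*(x - 1)) + 73/(60*(x - 4)) - 3/(4*x).
Integrate each term: A/(x−a) contributes A·log|x−a|.

-3*log(x)/4 + 73*log(x - 4)/60 - log(x - 1)/6 - 3*log(x + 1)/10 + C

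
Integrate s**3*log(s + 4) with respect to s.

Use integration by parts with u = log(s + 4), dv = s**3 ds.
Then du = 1/(s + 4) ds and v = s**4/4.

s**4*log(s + 4)/4 - s**4/16 + s**3/3 - 2*s**2 + 16*s - 64*log(s + 4) + C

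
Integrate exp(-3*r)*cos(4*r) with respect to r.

4*exp(-3*r)*sin(4*r)/25 - 3*exp(-3*r)*cos(4*r)/25 + C

Let I denote the integral. Integrate by parts with u = cos(4*r), dv = exp(-3*r) dr, so v = -exp(-3*r)/3: I = -exp(-3*r)*cos(4*r)/3 − (4/3)·∫ exp(-3*r)*sin(4*r) dr.
Apply parts again with u = sin(4*r), dv = exp(-3*r) dr: ∫ exp(-3*r)*sin(4*r) dr = -exp(-3*r)*sin(4*r)/3 + (4/3)·I. Substituting back brings back I: I = 4*exp(-3*r)*sin(4*r)/9 - exp(-3*r)*cos(4*r)/3 − (16/9)·I.
Solving for I: (1 + 16/9)·I equals the remaining terms, so I = (9/25)·(4*exp(-3*r)*sin(4*r)/9 - exp(-3*r)*cos(4*r)/3).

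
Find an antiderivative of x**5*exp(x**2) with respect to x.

(x**4 - 2*x**2 + 2)*exp(x**2)/2 + C

Let u = x², du = 2x dx; rewrite as (1/2)∫ u^2·exp(1u) du.
Now integrate by parts 2 times.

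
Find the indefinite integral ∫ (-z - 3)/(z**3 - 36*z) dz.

Factor the denominator: z*(z - 6)*(z + 6).
Partial-fraction decomposition: 1/(24*(z + 6)) - 1/(8*(z - 6)) + 1/(12*z).
Integrate each term: A/(z−a) contributes A·log|z−a|.

log(z)/12 - log(z - 6)/8 + log(z + 6)/24 + C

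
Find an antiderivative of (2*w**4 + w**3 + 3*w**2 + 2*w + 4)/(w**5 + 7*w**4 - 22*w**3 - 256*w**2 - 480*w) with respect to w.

-log(w)/120 + 733*log(w - 6)/1650 - 4029*log(w + 4)/200 + 1194*log(w + 5)/55 - 123/(10*w + 40) + C

Factor the denominator: w*(w - 6)*(w + 4)**2*(w + 5).
Partial-fraction decomposition: 1194/(55*(w + 5)) - 4029/(200*(w + 4)) + 123/(10*(w + 4)**2) + 733/(1650*(w - 6)) - 1/(120*w).
Integrate each term; A/(w−a) gives A·log|w−a|; A/(w−a)² gives −A/(w−a).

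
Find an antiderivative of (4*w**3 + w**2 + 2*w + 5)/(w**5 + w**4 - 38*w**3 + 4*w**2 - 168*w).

Factor the denominator: w*(w - 6)*(w + 7)*(w**2 + 4).
Partial-fraction decomposition: (51*w + 1286)/(4240*(w**2 + 4)) - 1332/(4823*(w + 7)) + 917/(3120*(w - 6)) - 5/(168*w).
Integrate each term; A/(w−a) gives A·log|w−a|; the (Bw+D)/(w²+p²) term gives a log and an atan.

-5*log(w)/168 + 917*log(w - 6)/3120 - 1332*log(w + 7)/4823 + 51*log(w**2 + 4)/8480 + 643*atan(w/2)/4240 + C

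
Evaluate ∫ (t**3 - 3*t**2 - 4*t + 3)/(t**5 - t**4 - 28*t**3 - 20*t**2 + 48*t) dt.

Factor the denominator: t*(t - 6)*(t - 1)*(t + 2)*(t + 4).
Partial-fraction decomposition: -93/(400*(t + 4)) + 3/(32*(t + 2)) + 1/(25*(t - 1)) + 29/(800*(t - 6)) + 1/(16*t).
Integrate each term: A/(t−a) contributes A·log|t−a|.

log(t)/16 + 29*log(t - 6)/800 + log(t - 1)/25 + 3*log(t + 2)/32 - 93*log(t + 4)/400 + C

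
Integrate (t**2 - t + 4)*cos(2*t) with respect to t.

Use integration by parts with u = t**2 - t + 4, dv = cos(2*t) dt, so v = sin(2*t)/2.
Apply parts 2 times (tabular method): alternate signs, differentiate u down to 0, integrate dv up.

t**2*sin(2*t)/2 - t*sin(2*t)/2 + t*cos(2*t)/2 + 7*sin(2*t)/4 - cos(2*t)/4 + C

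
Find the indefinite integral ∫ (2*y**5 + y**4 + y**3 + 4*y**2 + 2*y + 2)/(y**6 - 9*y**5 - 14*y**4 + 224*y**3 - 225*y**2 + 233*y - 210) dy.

Factor the denominator: (y - 7)*(y - 6)*(y - 1)*(y + 5)*(y**2 + 1).
Partial-fraction decomposition: -(17*y - 46)/(4810*(y**2 + 1)) + 943/(3432*(y + 5)) + 1/(30*(y - 1)) - 17222/(2035*(y - 6)) + 1219/(120*(y - 7)).
Integrate each term; A/(y−a) gives A·log|y−a|; the (By+D)/(y²+p²) term gives a log and an atan.

1219*log(y - 7)/120 - 17222*log(y - 6)/2035 + log(y - 1)/30 + 943*log(y + 5)/3432 - 17*log(y**2 + 1)/9620 + 23*atan(y)/2405 + C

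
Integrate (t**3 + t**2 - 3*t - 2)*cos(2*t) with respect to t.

t**3*sin(2*t)/2 + t**2*sin(2*t)/2 + 3*t**2*cos(2*t)/4 - 9*t*sin(2*t)/4 + t*cos(2*t)/2 - 5*sin(2*t)/4 - 9*cos(2*t)/8 + C

Use integration by parts with u = t**3 + t**2 - 3*t - 2, dv = cos(2*t) dt, so v = sin(2*t)/2.
Apply parts 3 times (tabular method): alternate signs, differentiate u down to 0, integrate dv up.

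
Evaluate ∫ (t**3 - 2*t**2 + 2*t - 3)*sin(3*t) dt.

-t**3*cos(3*t)/3 + t**2*sin(3*t)/3 + 2*t**2*cos(3*t)/3 - 4*t*sin(3*t)/9 - 4*t*cos(3*t)/9 + 4*sin(3*t)/27 + 23*cos(3*t)/27 + C

Use integration by parts with u = t**3 - 2*t**2 + 2*t - 3, dv = sin(3*t) dt, so v = -cos(3*t)/3.
Apply parts 3 times (tabular method): alternate signs, differentiate u down to 0, integrate dv up.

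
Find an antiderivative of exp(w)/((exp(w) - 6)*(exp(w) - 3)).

Let u = e^w, du = e^w dw.
The integral becomes ∫ du/((u-6)(u-3)); decompose into partial fractions.

log(exp(w) - 6)/3 - log(exp(w) - 3)/3 + C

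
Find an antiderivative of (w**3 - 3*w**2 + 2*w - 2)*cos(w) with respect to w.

Use integration by parts with u = w**3 - 3*w**2 + 2*w - 2, dv = cos(w) dw, so v = sin(w).
Apply parts 3 times (tabular method): alternate signs, differentiate u down to 0, integrate dv up.

w**3*sin(w) - 3*w**2*sin(w) + 3*w**2*cos(w) - 4*w*sin(w) - 6*w*cos(w) + 4*sin(w) - 4*cos(w) + C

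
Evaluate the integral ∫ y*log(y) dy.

Use integration by parts with u = log(y), dv = y dy.
Then du = 1/y dy and v = y**2/2.

y**2*log(y)/2 - y**2/4 + C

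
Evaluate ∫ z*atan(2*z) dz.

Use integration by parts with u = arctan(2*z), dv = z dz.
Then du = 2/(4*z**2 + 1) dz.

z**2*atan(2*z)/2 - z/4 + atan(2*z)/8 + C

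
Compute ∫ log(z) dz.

Use integration by parts with u = log(z), dv = dz.
Then du = 1/z dz and v = z.

z*log(z) - z + C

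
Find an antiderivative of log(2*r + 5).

r*log(2*r + 5) - r + 5*log(2*r + 5)/2 + C

Use integration by parts with u = log(2*r + 5), dv = dr.
Then du = 2/(2*r + 5) dr and v = r.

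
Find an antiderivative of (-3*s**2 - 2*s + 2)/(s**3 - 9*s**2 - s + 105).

-159*log(s - 7)/20 + 83*log(s - 5)/16 - 19*log(s + 3)/80 + C

Factor the denominator: (s - 7)*(s - 5)*(s + 3).
Partial-fraction decomposition: -19/(80*(s + 3)) + 83/(16*(s - 5)) - 159/(20*(s - 7)).
Integrate each term: A/(s−a) contributes A·log|s−a|.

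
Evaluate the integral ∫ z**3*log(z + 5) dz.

Use integration by parts with u = log(z + 5), dv = z**3 dz.
Then du = 1/(z + 5) dz and v = z**4/4.

z**4*log(z + 5)/4 - z**4/16 + 5*z**3/12 - 25*z**2/8 + 125*z/4 - 625*log(z + 5)/4 + C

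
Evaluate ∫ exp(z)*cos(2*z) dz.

Let I denote the integral. Integrate by parts with u = cos(2*z), dv = exp(z) dz, so v = exp(z): I = exp(z)*cos(2*z) + 2·∫ exp(z)*sin(2*z) dz.
Apply parts again with u = sin(2*z), dv = exp(z) dz: ∫ exp(z)*sin(2*z) dz = exp(z)*sin(2*z) − 2·I. Substituting back brings back I: I = 2*exp(z)*sin(2*z) + exp(z)*cos(2*z) − 4·I.
Solving for I: (1 + 4)·I equals the remaining terms, so I = (1/5)·(2*exp(z)*sin(2*z) + exp(z)*cos(2*z)).

2*exp(z)*sin(2*z)/5 + exp(z)*cos(2*z)/5 + C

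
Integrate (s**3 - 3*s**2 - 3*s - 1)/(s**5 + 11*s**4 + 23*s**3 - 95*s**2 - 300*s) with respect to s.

Factor the denominator: s*(s - 3)*(s + 4)*(s + 5)**2.
Partial-fraction decomposition: 2889/(800*(s + 5)) + 93/(20*(s + 5)**2) - 101/(28*(s + 4)) - 5/(672*(s - 3)) + 1/(300*s).
Integrate each term; A/(s−a) gives A·log|s−a|; A/(s−a)² gives −A/(s−a).

log(s)/300 - 5*log(s - 3)/672 - 101*log(s + 4)/28 + 2889*log(s + 5)/800 - 93/(20*s + 100) + C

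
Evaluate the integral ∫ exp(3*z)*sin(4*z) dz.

Let I denote the integral. Integrate by parts with u = sin(4*z), dv = exp(3*z) dz, so v = exp(3*z)/3: I = exp(3*z)*sin(4*z)/3 − (4/3)·∫ exp(3*z)*cos(4*z) dz.
Apply parts again with u = cos(4*z), dv = exp(3*z) dz: ∫ exp(3*z)*cos(4*z) dz = exp(3*z)*cos(4*z)/3 + (4/3)·I. Substituting back brings back I: I = exp(3*z)*sin(4*z)/3 - 4*exp(3*z)*cos(4*z)/9 − (16/9)·I.
Solving for I: (1 + 16/9)·I equals the remaining terms, so I = (9/25)·(exp(3*z)*sin(4*z)/3 - 4*exp(3*z)*cos(4*z)/9).

3*exp(3*z)*sin(4*z)/25 - 4*exp(3*z)*cos(4*z)/25 + C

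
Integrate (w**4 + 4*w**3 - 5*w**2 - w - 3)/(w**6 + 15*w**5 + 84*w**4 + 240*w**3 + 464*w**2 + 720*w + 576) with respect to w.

-37*log(w + 2)/64 + 24*log(w + 3)/13 - 79*log(w + 4)/80 - 17*log(w + 6)/64 - 31*log(w**2 + 4)/4160 - 21*atan(w/2)/260 + C

Factor the denominator: (w + 2)*(w + 3)*(w + 4)*(w + 6)*(w**2 + 4).
Partial-fraction decomposition: -(31*w + 336)/(2080*(w**2 + 4)) - 17/(64*(w + 6)) - 79/(80*(w + 4)) + 24/(13*(w + 3)) - 37/(64*(w + 2)).
Integrate each term; A/(w−a) gives A·log|w−a|; the (Bw+D)/(w²+p²) term gives a log and an atan.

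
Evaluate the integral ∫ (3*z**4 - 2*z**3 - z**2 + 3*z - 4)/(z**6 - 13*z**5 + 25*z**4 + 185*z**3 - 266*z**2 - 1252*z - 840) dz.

6485*log(z - 7)/1296 - 1717*log(z - 6)/224 + 537*log(z - 5)/196 + log(z + 1)/112 - 11101*log(z + 2)/127008 - 25/(252*z + 504) + C

Factor the denominator: (z - 7)*(z - 6)*(z - 5)*(z + 1)*(z + 2)**2.
Partial-fraction decomposition: -11101/(127008*(z + 2)) + 25/(252*(z + 2)**2) + 1/(112*(z + 1)) + 537/(196*(z - 5)) - 1717/(224*(z - 6)) + 6485/(1296*(z - 7)).
Integrate each term; A/(z−a) gives A·log|z−a|; A/(z−a)² gives −A/(z−a).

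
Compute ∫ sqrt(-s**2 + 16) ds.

Substitute s = 4·sin(θ), so ds = 4·cos(θ) dθ and the radical becomes sqrt(-s**2 + 16) = 4·cos(θ) by the Pythagorean identity.
Integrate the resulting trig expression in θ, then back-substitute θ = asin(s/4), sin(θ) = s/4, cos(θ) = sqrt(-s**2 + 16)/4 (absorbing any constant into C).

s*sqrt(-s**2 + 16)/2 + 8*asin(s/4) + C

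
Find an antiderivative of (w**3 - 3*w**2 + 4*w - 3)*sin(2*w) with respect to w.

Use integration by parts with u = w**3 - 3*w**2 + 4*w - 3, dv = sin(2*w) dw, so v = -cos(2*w)/2.
Apply parts 3 times (tabular method): alternate signs, differentiate u down to 0, integrate dv up.

-w**3*cos(2*w)/2 + 3*w**2*sin(2*w)/4 + 3*w**2*cos(2*w)/2 - 3*w*sin(2*w)/2 - 5*w*cos(2*w)/4 + 5*sin(2*w)/8 + 3*cos(2*w)/4 + C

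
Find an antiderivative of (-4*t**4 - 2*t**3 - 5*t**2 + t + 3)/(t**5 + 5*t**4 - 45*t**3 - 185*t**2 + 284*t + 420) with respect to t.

-5787*log(t - 6)/4004 + 95*log(t - 2)/756 - 5*log(t + 1)/504 + 2377*log(t + 5)/616 - 9167*log(t + 7)/1404 + C

Factor the denominator: (t - 6)*(t - 2)*(t + 1)*(t + 5)*(t + 7).
Partial-fraction decomposition: -9167/(1404*(t + 7)) + 2377/(616*(t + 5)) - 5/(504*(t + 1)) + 95/(756*(t - 2)) - 5787/(4004*(t - 6)).
Integrate each term: A/(t−a) contributes A·log|t−a|.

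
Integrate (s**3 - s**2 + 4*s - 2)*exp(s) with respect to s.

(s**3 - 4*s**2 + 12*s - 14)*exp(s) + C

Use integration by parts with u = s**3 - s**2 + 4*s - 2, dv = exp(s) ds, so v = exp(s).
Apply parts 3 times (tabular method): alternate signs, differentiate u down to 0, integrate dv up.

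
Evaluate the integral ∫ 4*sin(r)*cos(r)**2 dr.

-4*cos(r)**3/3 + C

Let u = cos(r), so du = (-sin(r)) dr.
Rewriting, the integral becomes -4·∫ u^2 du = -4·u^3/3.
Substituting back, u = cos(r).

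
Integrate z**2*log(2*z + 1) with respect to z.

z**3*log(2*z + 1)/3 - z**3/9 + z**2/12 - z/12 + log(2*z + 1)/24 + C

Use integration by parts with u = log(2*z + 1), dv = z**2 dz.
Then du = 2/(2*z + 1) dz and v = z**3/3.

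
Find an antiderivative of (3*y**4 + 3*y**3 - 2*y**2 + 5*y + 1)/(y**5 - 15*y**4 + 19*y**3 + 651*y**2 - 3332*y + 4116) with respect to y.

Factor the denominator: (y - 7)**2*(y - 6)*(y - 2)*(y + 7).
Partial-fraction decomposition: 1007/(3822*(y + 7)) - 1/(12*(y - 2)) + 4495/(52*(y - 6)) - 8195/(98*(y - 7)) + 817/(7*(y - 7)**2).
Integrate each term; A/(y−a) gives A·log|y−a|; A/(y−a)² gives −A/(y−a).

-8195*log(y - 7)/98 + 4495*log(y - 6)/52 - log(y - 2)/12 + 1007*log(y + 7)/3822 - 817/(7*y - 49) + C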